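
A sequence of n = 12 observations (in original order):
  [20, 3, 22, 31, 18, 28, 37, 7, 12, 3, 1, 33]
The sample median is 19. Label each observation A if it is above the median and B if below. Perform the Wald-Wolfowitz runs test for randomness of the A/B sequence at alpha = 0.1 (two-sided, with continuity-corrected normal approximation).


Step 1: Compute median = 19; label A = above, B = below.
Labels in order: ABAABAABBBBA  (n_A = 6, n_B = 6)
Step 2: Count runs R = 7.
Step 3: Under H0 (random ordering), E[R] = 2*n_A*n_B/(n_A+n_B) + 1 = 2*6*6/12 + 1 = 7.0000.
        Var[R] = 2*n_A*n_B*(2*n_A*n_B - n_A - n_B) / ((n_A+n_B)^2 * (n_A+n_B-1)) = 4320/1584 = 2.7273.
        SD[R] = 1.6514.
Step 4: R = E[R], so z = 0 with no continuity correction.
Step 5: Two-sided p-value via normal approximation = 2*(1 - Phi(|z|)) = 1.000000.
Step 6: alpha = 0.1. fail to reject H0.

R = 7, z = 0.0000, p = 1.000000, fail to reject H0.


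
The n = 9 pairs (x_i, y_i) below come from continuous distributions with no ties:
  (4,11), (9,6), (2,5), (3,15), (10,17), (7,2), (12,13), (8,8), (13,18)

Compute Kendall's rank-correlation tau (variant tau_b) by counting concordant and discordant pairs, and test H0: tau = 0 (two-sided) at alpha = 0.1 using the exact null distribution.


Step 1: Enumerate the 36 unordered pairs (i,j) with i<j and classify each by sign(x_j-x_i) * sign(y_j-y_i).
  (1,2):dx=+5,dy=-5->D; (1,3):dx=-2,dy=-6->C; (1,4):dx=-1,dy=+4->D; (1,5):dx=+6,dy=+6->C
  (1,6):dx=+3,dy=-9->D; (1,7):dx=+8,dy=+2->C; (1,8):dx=+4,dy=-3->D; (1,9):dx=+9,dy=+7->C
  (2,3):dx=-7,dy=-1->C; (2,4):dx=-6,dy=+9->D; (2,5):dx=+1,dy=+11->C; (2,6):dx=-2,dy=-4->C
  (2,7):dx=+3,dy=+7->C; (2,8):dx=-1,dy=+2->D; (2,9):dx=+4,dy=+12->C; (3,4):dx=+1,dy=+10->C
  (3,5):dx=+8,dy=+12->C; (3,6):dx=+5,dy=-3->D; (3,7):dx=+10,dy=+8->C; (3,8):dx=+6,dy=+3->C
  (3,9):dx=+11,dy=+13->C; (4,5):dx=+7,dy=+2->C; (4,6):dx=+4,dy=-13->D; (4,7):dx=+9,dy=-2->D
  (4,8):dx=+5,dy=-7->D; (4,9):dx=+10,dy=+3->C; (5,6):dx=-3,dy=-15->C; (5,7):dx=+2,dy=-4->D
  (5,8):dx=-2,dy=-9->C; (5,9):dx=+3,dy=+1->C; (6,7):dx=+5,dy=+11->C; (6,8):dx=+1,dy=+6->C
  (6,9):dx=+6,dy=+16->C; (7,8):dx=-4,dy=-5->C; (7,9):dx=+1,dy=+5->C; (8,9):dx=+5,dy=+10->C
Step 2: C = 25, D = 11, total pairs = 36.
Step 3: tau = (C - D)/(n(n-1)/2) = (25 - 11)/36 = 0.388889.
Step 4: Exact two-sided p-value (enumerate n! = 362880 permutations of y under H0): p = 0.180181.
Step 5: alpha = 0.1. fail to reject H0.

tau_b = 0.3889 (C=25, D=11), p = 0.180181, fail to reject H0.


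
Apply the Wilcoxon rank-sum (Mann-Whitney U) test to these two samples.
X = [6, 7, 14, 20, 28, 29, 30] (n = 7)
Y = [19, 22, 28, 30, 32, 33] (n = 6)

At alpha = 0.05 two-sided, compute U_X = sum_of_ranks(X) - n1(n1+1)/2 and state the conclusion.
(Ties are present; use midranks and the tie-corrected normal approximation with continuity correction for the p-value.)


Step 1: Combine and sort all 13 observations; assign midranks.
sorted (value, group): (6,X), (7,X), (14,X), (19,Y), (20,X), (22,Y), (28,X), (28,Y), (29,X), (30,X), (30,Y), (32,Y), (33,Y)
ranks: 6->1, 7->2, 14->3, 19->4, 20->5, 22->6, 28->7.5, 28->7.5, 29->9, 30->10.5, 30->10.5, 32->12, 33->13
Step 2: Rank sum for X: R1 = 1 + 2 + 3 + 5 + 7.5 + 9 + 10.5 = 38.
Step 3: U_X = R1 - n1(n1+1)/2 = 38 - 7*8/2 = 38 - 28 = 10.
       U_Y = n1*n2 - U_X = 42 - 10 = 32.
Step 4: Ties are present, so use the tie-corrected normal approximation (with continuity correction) for the p-value.
Step 5: p-value = 0.132546; compare to alpha = 0.05. fail to reject H0.

U_X = 10, p = 0.132546, fail to reject H0 at alpha = 0.05.


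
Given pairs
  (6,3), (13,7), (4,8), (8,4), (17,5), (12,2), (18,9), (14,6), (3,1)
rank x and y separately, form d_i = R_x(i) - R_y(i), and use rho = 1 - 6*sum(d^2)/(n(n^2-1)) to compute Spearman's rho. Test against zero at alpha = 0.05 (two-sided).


Step 1: Rank x and y separately (midranks; no ties here).
rank(x): 6->3, 13->6, 4->2, 8->4, 17->8, 12->5, 18->9, 14->7, 3->1
rank(y): 3->3, 7->7, 8->8, 4->4, 5->5, 2->2, 9->9, 6->6, 1->1
Step 2: d_i = R_x(i) - R_y(i); compute d_i^2.
  (3-3)^2=0, (6-7)^2=1, (2-8)^2=36, (4-4)^2=0, (8-5)^2=9, (5-2)^2=9, (9-9)^2=0, (7-6)^2=1, (1-1)^2=0
sum(d^2) = 56.
Step 3: rho = 1 - 6*56 / (9*(9^2 - 1)) = 1 - 336/720 = 0.533333.
Step 4: Under H0, t = rho * sqrt((n-2)/(1-rho^2)) = 1.6681 ~ t(7).
Step 5: Two-sided p-value from the t-distribution with 7 df = 0.139227.
Step 6: alpha = 0.05. fail to reject H0.

rho = 0.5333, p = 0.139227, fail to reject H0 at alpha = 0.05.


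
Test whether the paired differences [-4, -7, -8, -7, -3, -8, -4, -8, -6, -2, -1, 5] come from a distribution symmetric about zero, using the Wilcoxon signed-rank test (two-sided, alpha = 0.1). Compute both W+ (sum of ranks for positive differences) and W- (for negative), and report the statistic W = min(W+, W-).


Step 1: Drop any zero differences (none here) and take |d_i|.
|d| = [4, 7, 8, 7, 3, 8, 4, 8, 6, 2, 1, 5]
Step 2: Midrank |d_i| (ties get averaged ranks).
ranks: |4|->4.5, |7|->8.5, |8|->11, |7|->8.5, |3|->3, |8|->11, |4|->4.5, |8|->11, |6|->7, |2|->2, |1|->1, |5|->6
Step 3: Attach original signs; sum ranks with positive sign and with negative sign.
W+ = 6 = 6
W- = 4.5 + 8.5 + 11 + 8.5 + 3 + 11 + 4.5 + 11 + 7 + 2 + 1 = 72
(Check: W+ + W- = 78 should equal n(n+1)/2 = 78.)
Step 4: Test statistic W = min(W+, W-) = 6.
Step 5: Ties in |d|, so use the tie-corrected normal approximation.
        E[W] = n(n+1)/4 = 12*13/4 = 39.
        Tie groups: |d|=4 (t=2), |d|=7 (t=2), |d|=8 (t=3); sum(t^3 - t) = 36.
        Var[W] = n(n+1)(2n+1)/24 - sum(t^3-t)/48 = 3900/24 - 36/48 = 161.75.
        z = (W - E[W]) / sqrt(Var[W]) = (6 - 39) / 12.7181 = -2.5947.
        Two-sided p = 2*Phi(z) = 0.009467.
Step 6: alpha = 0.1. reject H0.

W+ = 6, W- = 72, W = min = 6, p = 0.009467, reject H0.


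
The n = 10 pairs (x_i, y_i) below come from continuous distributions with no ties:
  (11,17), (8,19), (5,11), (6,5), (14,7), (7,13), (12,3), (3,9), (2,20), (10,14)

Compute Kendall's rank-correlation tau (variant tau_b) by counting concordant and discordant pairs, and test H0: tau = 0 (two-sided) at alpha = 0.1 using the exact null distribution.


Step 1: Enumerate the 45 unordered pairs (i,j) with i<j and classify each by sign(x_j-x_i) * sign(y_j-y_i).
  (1,2):dx=-3,dy=+2->D; (1,3):dx=-6,dy=-6->C; (1,4):dx=-5,dy=-12->C; (1,5):dx=+3,dy=-10->D
  (1,6):dx=-4,dy=-4->C; (1,7):dx=+1,dy=-14->D; (1,8):dx=-8,dy=-8->C; (1,9):dx=-9,dy=+3->D
  (1,10):dx=-1,dy=-3->C; (2,3):dx=-3,dy=-8->C; (2,4):dx=-2,dy=-14->C; (2,5):dx=+6,dy=-12->D
  (2,6):dx=-1,dy=-6->C; (2,7):dx=+4,dy=-16->D; (2,8):dx=-5,dy=-10->C; (2,9):dx=-6,dy=+1->D
  (2,10):dx=+2,dy=-5->D; (3,4):dx=+1,dy=-6->D; (3,5):dx=+9,dy=-4->D; (3,6):dx=+2,dy=+2->C
  (3,7):dx=+7,dy=-8->D; (3,8):dx=-2,dy=-2->C; (3,9):dx=-3,dy=+9->D; (3,10):dx=+5,dy=+3->C
  (4,5):dx=+8,dy=+2->C; (4,6):dx=+1,dy=+8->C; (4,7):dx=+6,dy=-2->D; (4,8):dx=-3,dy=+4->D
  (4,9):dx=-4,dy=+15->D; (4,10):dx=+4,dy=+9->C; (5,6):dx=-7,dy=+6->D; (5,7):dx=-2,dy=-4->C
  (5,8):dx=-11,dy=+2->D; (5,9):dx=-12,dy=+13->D; (5,10):dx=-4,dy=+7->D; (6,7):dx=+5,dy=-10->D
  (6,8):dx=-4,dy=-4->C; (6,9):dx=-5,dy=+7->D; (6,10):dx=+3,dy=+1->C; (7,8):dx=-9,dy=+6->D
  (7,9):dx=-10,dy=+17->D; (7,10):dx=-2,dy=+11->D; (8,9):dx=-1,dy=+11->D; (8,10):dx=+7,dy=+5->C
  (9,10):dx=+8,dy=-6->D
Step 2: C = 19, D = 26, total pairs = 45.
Step 3: tau = (C - D)/(n(n-1)/2) = (19 - 26)/45 = -0.155556.
Step 4: Exact two-sided p-value (enumerate n! = 3628800 permutations of y under H0): p = 0.600654.
Step 5: alpha = 0.1. fail to reject H0.

tau_b = -0.1556 (C=19, D=26), p = 0.600654, fail to reject H0.


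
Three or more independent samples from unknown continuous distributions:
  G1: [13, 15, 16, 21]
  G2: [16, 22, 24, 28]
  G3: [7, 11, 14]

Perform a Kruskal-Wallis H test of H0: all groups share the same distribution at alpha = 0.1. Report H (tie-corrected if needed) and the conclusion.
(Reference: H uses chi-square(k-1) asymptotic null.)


Step 1: Combine all N = 11 observations and assign midranks.
sorted (value, group, rank): (7,G3,1), (11,G3,2), (13,G1,3), (14,G3,4), (15,G1,5), (16,G1,6.5), (16,G2,6.5), (21,G1,8), (22,G2,9), (24,G2,10), (28,G2,11)
Step 2: Sum ranks within each group.
R_1 = 22.5 (n_1 = 4)
R_2 = 36.5 (n_2 = 4)
R_3 = 7 (n_3 = 3)
Step 3: H = 12/(N(N+1)) * sum(R_i^2/n_i) - 3(N+1)
     = 12/(11*12) * (22.5^2/4 + 36.5^2/4 + 7^2/3) - 3*12
     = 0.090909 * 475.958 - 36
     = 7.268939.
Step 4: Ties present; correction factor C = 1 - 6/(11^3 - 11) = 0.995455. Corrected H = 7.268939 / 0.995455 = 7.302131.
Step 5: Under H0, H ~ chi^2(2); p-value = 0.025963.
Step 6: alpha = 0.1. reject H0.

H = 7.3021, df = 2, p = 0.025963, reject H0.


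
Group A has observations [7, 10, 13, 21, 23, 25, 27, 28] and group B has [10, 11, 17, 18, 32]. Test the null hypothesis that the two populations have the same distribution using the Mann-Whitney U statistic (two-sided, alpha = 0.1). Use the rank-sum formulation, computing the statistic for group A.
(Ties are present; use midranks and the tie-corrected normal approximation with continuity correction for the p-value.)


Step 1: Combine and sort all 13 observations; assign midranks.
sorted (value, group): (7,X), (10,X), (10,Y), (11,Y), (13,X), (17,Y), (18,Y), (21,X), (23,X), (25,X), (27,X), (28,X), (32,Y)
ranks: 7->1, 10->2.5, 10->2.5, 11->4, 13->5, 17->6, 18->7, 21->8, 23->9, 25->10, 27->11, 28->12, 32->13
Step 2: Rank sum for X: R1 = 1 + 2.5 + 5 + 8 + 9 + 10 + 11 + 12 = 58.5.
Step 3: U_X = R1 - n1(n1+1)/2 = 58.5 - 8*9/2 = 58.5 - 36 = 22.5.
       U_Y = n1*n2 - U_X = 40 - 22.5 = 17.5.
Step 4: Ties are present, so use the tie-corrected normal approximation (with continuity correction) for the p-value.
Step 5: p-value = 0.769390; compare to alpha = 0.1. fail to reject H0.

U_X = 22.5, p = 0.769390, fail to reject H0 at alpha = 0.1.


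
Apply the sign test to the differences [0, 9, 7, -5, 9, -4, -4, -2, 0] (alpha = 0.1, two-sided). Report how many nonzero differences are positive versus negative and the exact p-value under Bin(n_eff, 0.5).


Step 1: Discard zero differences. Original n = 9; n_eff = number of nonzero differences = 7.
Nonzero differences (with sign): +9, +7, -5, +9, -4, -4, -2
Step 2: Count signs: positive = 3, negative = 4.
Step 3: Under H0: P(positive) = 0.5, so the number of positives S ~ Bin(7, 0.5).
Step 4: Two-sided exact p-value = sum of Bin(7,0.5) probabilities at or below the observed probability = 1.000000.
Step 5: alpha = 0.1. fail to reject H0.

n_eff = 7, pos = 3, neg = 4, p = 1.000000, fail to reject H0.


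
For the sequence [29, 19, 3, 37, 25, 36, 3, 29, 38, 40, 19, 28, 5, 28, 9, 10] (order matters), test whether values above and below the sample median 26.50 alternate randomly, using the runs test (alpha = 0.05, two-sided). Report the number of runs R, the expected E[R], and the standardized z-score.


Step 1: Compute median = 26.50; label A = above, B = below.
Labels in order: ABBABABAAABABABB  (n_A = 8, n_B = 8)
Step 2: Count runs R = 12.
Step 3: Under H0 (random ordering), E[R] = 2*n_A*n_B/(n_A+n_B) + 1 = 2*8*8/16 + 1 = 9.0000.
        Var[R] = 2*n_A*n_B*(2*n_A*n_B - n_A - n_B) / ((n_A+n_B)^2 * (n_A+n_B-1)) = 14336/3840 = 3.7333.
        SD[R] = 1.9322.
Step 4: Continuity-corrected z = (R - 0.5 - E[R]) / SD[R] = (12 - 0.5 - 9.0000) / 1.9322 = 1.2939.
Step 5: Two-sided p-value via normal approximation = 2*(1 - Phi(|z|)) = 0.195709.
Step 6: alpha = 0.05. fail to reject H0.

R = 12, z = 1.2939, p = 0.195709, fail to reject H0.


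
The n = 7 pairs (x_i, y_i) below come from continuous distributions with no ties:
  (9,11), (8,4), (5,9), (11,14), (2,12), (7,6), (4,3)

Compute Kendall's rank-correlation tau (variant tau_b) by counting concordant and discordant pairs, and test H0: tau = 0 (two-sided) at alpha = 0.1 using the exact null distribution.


Step 1: Enumerate the 21 unordered pairs (i,j) with i<j and classify each by sign(x_j-x_i) * sign(y_j-y_i).
  (1,2):dx=-1,dy=-7->C; (1,3):dx=-4,dy=-2->C; (1,4):dx=+2,dy=+3->C; (1,5):dx=-7,dy=+1->D
  (1,6):dx=-2,dy=-5->C; (1,7):dx=-5,dy=-8->C; (2,3):dx=-3,dy=+5->D; (2,4):dx=+3,dy=+10->C
  (2,5):dx=-6,dy=+8->D; (2,6):dx=-1,dy=+2->D; (2,7):dx=-4,dy=-1->C; (3,4):dx=+6,dy=+5->C
  (3,5):dx=-3,dy=+3->D; (3,6):dx=+2,dy=-3->D; (3,7):dx=-1,dy=-6->C; (4,5):dx=-9,dy=-2->C
  (4,6):dx=-4,dy=-8->C; (4,7):dx=-7,dy=-11->C; (5,6):dx=+5,dy=-6->D; (5,7):dx=+2,dy=-9->D
  (6,7):dx=-3,dy=-3->C
Step 2: C = 13, D = 8, total pairs = 21.
Step 3: tau = (C - D)/(n(n-1)/2) = (13 - 8)/21 = 0.238095.
Step 4: Exact two-sided p-value (enumerate n! = 5040 permutations of y under H0): p = 0.561905.
Step 5: alpha = 0.1. fail to reject H0.

tau_b = 0.2381 (C=13, D=8), p = 0.561905, fail to reject H0.


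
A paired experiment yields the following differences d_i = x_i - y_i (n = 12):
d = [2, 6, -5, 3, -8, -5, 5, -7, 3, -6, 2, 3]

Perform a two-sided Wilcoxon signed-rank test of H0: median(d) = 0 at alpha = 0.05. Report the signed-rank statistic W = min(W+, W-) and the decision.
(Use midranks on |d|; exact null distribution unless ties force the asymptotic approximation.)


Step 1: Drop any zero differences (none here) and take |d_i|.
|d| = [2, 6, 5, 3, 8, 5, 5, 7, 3, 6, 2, 3]
Step 2: Midrank |d_i| (ties get averaged ranks).
ranks: |2|->1.5, |6|->9.5, |5|->7, |3|->4, |8|->12, |5|->7, |5|->7, |7|->11, |3|->4, |6|->9.5, |2|->1.5, |3|->4
Step 3: Attach original signs; sum ranks with positive sign and with negative sign.
W+ = 1.5 + 9.5 + 4 + 7 + 4 + 1.5 + 4 = 31.5
W- = 7 + 12 + 7 + 11 + 9.5 = 46.5
(Check: W+ + W- = 78 should equal n(n+1)/2 = 78.)
Step 4: Test statistic W = min(W+, W-) = 31.5.
Step 5: Ties in |d|, so use the tie-corrected normal approximation.
        E[W] = n(n+1)/4 = 12*13/4 = 39.
        Tie groups: |d|=2 (t=2), |d|=3 (t=3), |d|=5 (t=3), |d|=6 (t=2); sum(t^3 - t) = 60.
        Var[W] = n(n+1)(2n+1)/24 - sum(t^3-t)/48 = 3900/24 - 60/48 = 161.25.
        z = (W - E[W]) / sqrt(Var[W]) = (31.5 - 39) / 12.6984 = -0.5906.
        Two-sided p = 2*Phi(z) = 0.554772.
Step 6: alpha = 0.05. fail to reject H0.

W+ = 31.5, W- = 46.5, W = min = 31.5, p = 0.554772, fail to reject H0.


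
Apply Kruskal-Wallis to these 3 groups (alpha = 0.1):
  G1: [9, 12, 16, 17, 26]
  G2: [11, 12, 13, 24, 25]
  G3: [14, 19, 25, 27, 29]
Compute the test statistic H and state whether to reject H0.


Step 1: Combine all N = 15 observations and assign midranks.
sorted (value, group, rank): (9,G1,1), (11,G2,2), (12,G1,3.5), (12,G2,3.5), (13,G2,5), (14,G3,6), (16,G1,7), (17,G1,8), (19,G3,9), (24,G2,10), (25,G2,11.5), (25,G3,11.5), (26,G1,13), (27,G3,14), (29,G3,15)
Step 2: Sum ranks within each group.
R_1 = 32.5 (n_1 = 5)
R_2 = 32 (n_2 = 5)
R_3 = 55.5 (n_3 = 5)
Step 3: H = 12/(N(N+1)) * sum(R_i^2/n_i) - 3(N+1)
     = 12/(15*16) * (32.5^2/5 + 32^2/5 + 55.5^2/5) - 3*16
     = 0.050000 * 1032.1 - 48
     = 3.605000.
Step 4: Ties present; correction factor C = 1 - 12/(15^3 - 15) = 0.996429. Corrected H = 3.605000 / 0.996429 = 3.617921.
Step 5: Under H0, H ~ chi^2(2); p-value = 0.163824.
Step 6: alpha = 0.1. fail to reject H0.

H = 3.6179, df = 2, p = 0.163824, fail to reject H0.


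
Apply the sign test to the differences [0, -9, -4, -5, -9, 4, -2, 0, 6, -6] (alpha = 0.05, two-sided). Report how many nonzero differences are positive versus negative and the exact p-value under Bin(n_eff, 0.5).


Step 1: Discard zero differences. Original n = 10; n_eff = number of nonzero differences = 8.
Nonzero differences (with sign): -9, -4, -5, -9, +4, -2, +6, -6
Step 2: Count signs: positive = 2, negative = 6.
Step 3: Under H0: P(positive) = 0.5, so the number of positives S ~ Bin(8, 0.5).
Step 4: Two-sided exact p-value = sum of Bin(8,0.5) probabilities at or below the observed probability = 0.289062.
Step 5: alpha = 0.05. fail to reject H0.

n_eff = 8, pos = 2, neg = 6, p = 0.289062, fail to reject H0.


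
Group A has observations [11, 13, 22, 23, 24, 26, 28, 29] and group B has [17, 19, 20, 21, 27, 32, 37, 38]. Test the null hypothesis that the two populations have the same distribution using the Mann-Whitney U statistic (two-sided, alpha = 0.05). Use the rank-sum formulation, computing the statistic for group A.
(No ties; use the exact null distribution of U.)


Step 1: Combine and sort all 16 observations; assign midranks.
sorted (value, group): (11,X), (13,X), (17,Y), (19,Y), (20,Y), (21,Y), (22,X), (23,X), (24,X), (26,X), (27,Y), (28,X), (29,X), (32,Y), (37,Y), (38,Y)
ranks: 11->1, 13->2, 17->3, 19->4, 20->5, 21->6, 22->7, 23->8, 24->9, 26->10, 27->11, 28->12, 29->13, 32->14, 37->15, 38->16
Step 2: Rank sum for X: R1 = 1 + 2 + 7 + 8 + 9 + 10 + 12 + 13 = 62.
Step 3: U_X = R1 - n1(n1+1)/2 = 62 - 8*9/2 = 62 - 36 = 26.
       U_Y = n1*n2 - U_X = 64 - 26 = 38.
Step 4: No ties, so the exact null distribution of U (based on enumerating the C(16,8) = 12870 equally likely rank assignments) gives the two-sided p-value.
Step 5: p-value = 0.573737; compare to alpha = 0.05. fail to reject H0.

U_X = 26, p = 0.573737, fail to reject H0 at alpha = 0.05.


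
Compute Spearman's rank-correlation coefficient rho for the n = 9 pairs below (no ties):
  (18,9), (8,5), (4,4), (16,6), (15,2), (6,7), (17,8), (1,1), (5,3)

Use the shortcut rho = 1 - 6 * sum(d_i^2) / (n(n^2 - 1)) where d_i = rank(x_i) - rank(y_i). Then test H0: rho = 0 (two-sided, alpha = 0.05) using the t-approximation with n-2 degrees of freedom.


Step 1: Rank x and y separately (midranks; no ties here).
rank(x): 18->9, 8->5, 4->2, 16->7, 15->6, 6->4, 17->8, 1->1, 5->3
rank(y): 9->9, 5->5, 4->4, 6->6, 2->2, 7->7, 8->8, 1->1, 3->3
Step 2: d_i = R_x(i) - R_y(i); compute d_i^2.
  (9-9)^2=0, (5-5)^2=0, (2-4)^2=4, (7-6)^2=1, (6-2)^2=16, (4-7)^2=9, (8-8)^2=0, (1-1)^2=0, (3-3)^2=0
sum(d^2) = 30.
Step 3: rho = 1 - 6*30 / (9*(9^2 - 1)) = 1 - 180/720 = 0.750000.
Step 4: Under H0, t = rho * sqrt((n-2)/(1-rho^2)) = 3.0000 ~ t(7).
Step 5: Two-sided p-value from the t-distribution with 7 df = 0.019942.
Step 6: alpha = 0.05. reject H0.

rho = 0.7500, p = 0.019942, reject H0 at alpha = 0.05.


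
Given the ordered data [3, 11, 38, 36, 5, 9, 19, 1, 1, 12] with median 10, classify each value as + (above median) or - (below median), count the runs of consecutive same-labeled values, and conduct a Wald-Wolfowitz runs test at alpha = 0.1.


Step 1: Compute median = 10; label A = above, B = below.
Labels in order: BAAABBABBA  (n_A = 5, n_B = 5)
Step 2: Count runs R = 6.
Step 3: Under H0 (random ordering), E[R] = 2*n_A*n_B/(n_A+n_B) + 1 = 2*5*5/10 + 1 = 6.0000.
        Var[R] = 2*n_A*n_B*(2*n_A*n_B - n_A - n_B) / ((n_A+n_B)^2 * (n_A+n_B-1)) = 2000/900 = 2.2222.
        SD[R] = 1.4907.
Step 4: R = E[R], so z = 0 with no continuity correction.
Step 5: Two-sided p-value via normal approximation = 2*(1 - Phi(|z|)) = 1.000000.
Step 6: alpha = 0.1. fail to reject H0.

R = 6, z = 0.0000, p = 1.000000, fail to reject H0.


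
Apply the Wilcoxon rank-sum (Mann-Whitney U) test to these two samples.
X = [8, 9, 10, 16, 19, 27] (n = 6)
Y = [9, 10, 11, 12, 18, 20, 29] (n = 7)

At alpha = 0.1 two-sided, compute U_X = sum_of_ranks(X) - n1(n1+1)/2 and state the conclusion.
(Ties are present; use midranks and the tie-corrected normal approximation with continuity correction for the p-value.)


Step 1: Combine and sort all 13 observations; assign midranks.
sorted (value, group): (8,X), (9,X), (9,Y), (10,X), (10,Y), (11,Y), (12,Y), (16,X), (18,Y), (19,X), (20,Y), (27,X), (29,Y)
ranks: 8->1, 9->2.5, 9->2.5, 10->4.5, 10->4.5, 11->6, 12->7, 16->8, 18->9, 19->10, 20->11, 27->12, 29->13
Step 2: Rank sum for X: R1 = 1 + 2.5 + 4.5 + 8 + 10 + 12 = 38.
Step 3: U_X = R1 - n1(n1+1)/2 = 38 - 6*7/2 = 38 - 21 = 17.
       U_Y = n1*n2 - U_X = 42 - 17 = 25.
Step 4: Ties are present, so use the tie-corrected normal approximation (with continuity correction) for the p-value.
Step 5: p-value = 0.616104; compare to alpha = 0.1. fail to reject H0.

U_X = 17, p = 0.616104, fail to reject H0 at alpha = 0.1.


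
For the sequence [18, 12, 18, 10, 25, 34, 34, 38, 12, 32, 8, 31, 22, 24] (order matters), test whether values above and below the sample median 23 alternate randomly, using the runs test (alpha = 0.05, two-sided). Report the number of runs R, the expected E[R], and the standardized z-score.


Step 1: Compute median = 23; label A = above, B = below.
Labels in order: BBBBAAAABABABA  (n_A = 7, n_B = 7)
Step 2: Count runs R = 8.
Step 3: Under H0 (random ordering), E[R] = 2*n_A*n_B/(n_A+n_B) + 1 = 2*7*7/14 + 1 = 8.0000.
        Var[R] = 2*n_A*n_B*(2*n_A*n_B - n_A - n_B) / ((n_A+n_B)^2 * (n_A+n_B-1)) = 8232/2548 = 3.2308.
        SD[R] = 1.7974.
Step 4: R = E[R], so z = 0 with no continuity correction.
Step 5: Two-sided p-value via normal approximation = 2*(1 - Phi(|z|)) = 1.000000.
Step 6: alpha = 0.05. fail to reject H0.

R = 8, z = 0.0000, p = 1.000000, fail to reject H0.


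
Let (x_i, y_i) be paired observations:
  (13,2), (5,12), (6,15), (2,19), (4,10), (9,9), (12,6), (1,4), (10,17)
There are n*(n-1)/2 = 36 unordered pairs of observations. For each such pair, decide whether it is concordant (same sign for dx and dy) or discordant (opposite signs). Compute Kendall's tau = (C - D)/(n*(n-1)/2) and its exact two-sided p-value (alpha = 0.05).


Step 1: Enumerate the 36 unordered pairs (i,j) with i<j and classify each by sign(x_j-x_i) * sign(y_j-y_i).
  (1,2):dx=-8,dy=+10->D; (1,3):dx=-7,dy=+13->D; (1,4):dx=-11,dy=+17->D; (1,5):dx=-9,dy=+8->D
  (1,6):dx=-4,dy=+7->D; (1,7):dx=-1,dy=+4->D; (1,8):dx=-12,dy=+2->D; (1,9):dx=-3,dy=+15->D
  (2,3):dx=+1,dy=+3->C; (2,4):dx=-3,dy=+7->D; (2,5):dx=-1,dy=-2->C; (2,6):dx=+4,dy=-3->D
  (2,7):dx=+7,dy=-6->D; (2,8):dx=-4,dy=-8->C; (2,9):dx=+5,dy=+5->C; (3,4):dx=-4,dy=+4->D
  (3,5):dx=-2,dy=-5->C; (3,6):dx=+3,dy=-6->D; (3,7):dx=+6,dy=-9->D; (3,8):dx=-5,dy=-11->C
  (3,9):dx=+4,dy=+2->C; (4,5):dx=+2,dy=-9->D; (4,6):dx=+7,dy=-10->D; (4,7):dx=+10,dy=-13->D
  (4,8):dx=-1,dy=-15->C; (4,9):dx=+8,dy=-2->D; (5,6):dx=+5,dy=-1->D; (5,7):dx=+8,dy=-4->D
  (5,8):dx=-3,dy=-6->C; (5,9):dx=+6,dy=+7->C; (6,7):dx=+3,dy=-3->D; (6,8):dx=-8,dy=-5->C
  (6,9):dx=+1,dy=+8->C; (7,8):dx=-11,dy=-2->C; (7,9):dx=-2,dy=+11->D; (8,9):dx=+9,dy=+13->C
Step 2: C = 14, D = 22, total pairs = 36.
Step 3: tau = (C - D)/(n(n-1)/2) = (14 - 22)/36 = -0.222222.
Step 4: Exact two-sided p-value (enumerate n! = 362880 permutations of y under H0): p = 0.476709.
Step 5: alpha = 0.05. fail to reject H0.

tau_b = -0.2222 (C=14, D=22), p = 0.476709, fail to reject H0.


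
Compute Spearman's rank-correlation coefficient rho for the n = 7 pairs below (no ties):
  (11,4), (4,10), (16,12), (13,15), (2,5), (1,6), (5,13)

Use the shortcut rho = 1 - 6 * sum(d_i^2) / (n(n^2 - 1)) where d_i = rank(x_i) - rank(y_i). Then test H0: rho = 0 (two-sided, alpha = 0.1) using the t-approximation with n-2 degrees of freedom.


Step 1: Rank x and y separately (midranks; no ties here).
rank(x): 11->5, 4->3, 16->7, 13->6, 2->2, 1->1, 5->4
rank(y): 4->1, 10->4, 12->5, 15->7, 5->2, 6->3, 13->6
Step 2: d_i = R_x(i) - R_y(i); compute d_i^2.
  (5-1)^2=16, (3-4)^2=1, (7-5)^2=4, (6-7)^2=1, (2-2)^2=0, (1-3)^2=4, (4-6)^2=4
sum(d^2) = 30.
Step 3: rho = 1 - 6*30 / (7*(7^2 - 1)) = 1 - 180/336 = 0.464286.
Step 4: Under H0, t = rho * sqrt((n-2)/(1-rho^2)) = 1.1722 ~ t(5).
Step 5: Two-sided p-value from the t-distribution with 5 df = 0.293934.
Step 6: alpha = 0.1. fail to reject H0.

rho = 0.4643, p = 0.293934, fail to reject H0 at alpha = 0.1.


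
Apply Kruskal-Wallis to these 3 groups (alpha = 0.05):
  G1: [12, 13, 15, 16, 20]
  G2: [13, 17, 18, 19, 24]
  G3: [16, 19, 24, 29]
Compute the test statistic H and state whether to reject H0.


Step 1: Combine all N = 14 observations and assign midranks.
sorted (value, group, rank): (12,G1,1), (13,G1,2.5), (13,G2,2.5), (15,G1,4), (16,G1,5.5), (16,G3,5.5), (17,G2,7), (18,G2,8), (19,G2,9.5), (19,G3,9.5), (20,G1,11), (24,G2,12.5), (24,G3,12.5), (29,G3,14)
Step 2: Sum ranks within each group.
R_1 = 24 (n_1 = 5)
R_2 = 39.5 (n_2 = 5)
R_3 = 41.5 (n_3 = 4)
Step 3: H = 12/(N(N+1)) * sum(R_i^2/n_i) - 3(N+1)
     = 12/(14*15) * (24^2/5 + 39.5^2/5 + 41.5^2/4) - 3*15
     = 0.057143 * 857.812 - 45
     = 4.017857.
Step 4: Ties present; correction factor C = 1 - 24/(14^3 - 14) = 0.991209. Corrected H = 4.017857 / 0.991209 = 4.053492.
Step 5: Under H0, H ~ chi^2(2); p-value = 0.131764.
Step 6: alpha = 0.05. fail to reject H0.

H = 4.0535, df = 2, p = 0.131764, fail to reject H0.


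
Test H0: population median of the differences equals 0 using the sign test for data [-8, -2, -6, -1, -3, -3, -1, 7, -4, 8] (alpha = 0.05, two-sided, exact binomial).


Step 1: Discard zero differences. Original n = 10; n_eff = number of nonzero differences = 10.
Nonzero differences (with sign): -8, -2, -6, -1, -3, -3, -1, +7, -4, +8
Step 2: Count signs: positive = 2, negative = 8.
Step 3: Under H0: P(positive) = 0.5, so the number of positives S ~ Bin(10, 0.5).
Step 4: Two-sided exact p-value = sum of Bin(10,0.5) probabilities at or below the observed probability = 0.109375.
Step 5: alpha = 0.05. fail to reject H0.

n_eff = 10, pos = 2, neg = 8, p = 0.109375, fail to reject H0.


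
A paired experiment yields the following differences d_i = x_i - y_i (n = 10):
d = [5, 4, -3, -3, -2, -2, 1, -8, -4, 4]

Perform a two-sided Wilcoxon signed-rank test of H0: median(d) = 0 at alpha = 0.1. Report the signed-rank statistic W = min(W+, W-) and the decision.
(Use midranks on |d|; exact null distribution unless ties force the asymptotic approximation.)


Step 1: Drop any zero differences (none here) and take |d_i|.
|d| = [5, 4, 3, 3, 2, 2, 1, 8, 4, 4]
Step 2: Midrank |d_i| (ties get averaged ranks).
ranks: |5|->9, |4|->7, |3|->4.5, |3|->4.5, |2|->2.5, |2|->2.5, |1|->1, |8|->10, |4|->7, |4|->7
Step 3: Attach original signs; sum ranks with positive sign and with negative sign.
W+ = 9 + 7 + 1 + 7 = 24
W- = 4.5 + 4.5 + 2.5 + 2.5 + 10 + 7 = 31
(Check: W+ + W- = 55 should equal n(n+1)/2 = 55.)
Step 4: Test statistic W = min(W+, W-) = 24.
Step 5: Ties in |d|, so use the tie-corrected normal approximation.
        E[W] = n(n+1)/4 = 10*11/4 = 27.5.
        Tie groups: |d|=2 (t=2), |d|=3 (t=2), |d|=4 (t=3); sum(t^3 - t) = 36.
        Var[W] = n(n+1)(2n+1)/24 - sum(t^3-t)/48 = 2310/24 - 36/48 = 95.5.
        z = (W - E[W]) / sqrt(Var[W]) = (24 - 27.5) / 9.7724 = -0.3582.
        Two-sided p = 2*Phi(z) = 0.720230.
Step 6: alpha = 0.1. fail to reject H0.

W+ = 24, W- = 31, W = min = 24, p = 0.720230, fail to reject H0.


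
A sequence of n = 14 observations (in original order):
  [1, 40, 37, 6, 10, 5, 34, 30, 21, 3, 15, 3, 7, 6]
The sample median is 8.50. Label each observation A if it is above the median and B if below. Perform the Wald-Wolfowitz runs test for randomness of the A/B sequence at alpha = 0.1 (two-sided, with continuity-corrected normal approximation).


Step 1: Compute median = 8.50; label A = above, B = below.
Labels in order: BAABABAAABABBB  (n_A = 7, n_B = 7)
Step 2: Count runs R = 9.
Step 3: Under H0 (random ordering), E[R] = 2*n_A*n_B/(n_A+n_B) + 1 = 2*7*7/14 + 1 = 8.0000.
        Var[R] = 2*n_A*n_B*(2*n_A*n_B - n_A - n_B) / ((n_A+n_B)^2 * (n_A+n_B-1)) = 8232/2548 = 3.2308.
        SD[R] = 1.7974.
Step 4: Continuity-corrected z = (R - 0.5 - E[R]) / SD[R] = (9 - 0.5 - 8.0000) / 1.7974 = 0.2782.
Step 5: Two-sided p-value via normal approximation = 2*(1 - Phi(|z|)) = 0.780879.
Step 6: alpha = 0.1. fail to reject H0.

R = 9, z = 0.2782, p = 0.780879, fail to reject H0.


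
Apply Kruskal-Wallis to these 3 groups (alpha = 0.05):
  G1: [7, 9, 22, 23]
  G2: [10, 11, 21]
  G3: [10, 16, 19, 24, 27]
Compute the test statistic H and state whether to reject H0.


Step 1: Combine all N = 12 observations and assign midranks.
sorted (value, group, rank): (7,G1,1), (9,G1,2), (10,G2,3.5), (10,G3,3.5), (11,G2,5), (16,G3,6), (19,G3,7), (21,G2,8), (22,G1,9), (23,G1,10), (24,G3,11), (27,G3,12)
Step 2: Sum ranks within each group.
R_1 = 22 (n_1 = 4)
R_2 = 16.5 (n_2 = 3)
R_3 = 39.5 (n_3 = 5)
Step 3: H = 12/(N(N+1)) * sum(R_i^2/n_i) - 3(N+1)
     = 12/(12*13) * (22^2/4 + 16.5^2/3 + 39.5^2/5) - 3*13
     = 0.076923 * 523.8 - 39
     = 1.292308.
Step 4: Ties present; correction factor C = 1 - 6/(12^3 - 12) = 0.996503. Corrected H = 1.292308 / 0.996503 = 1.296842.
Step 5: Under H0, H ~ chi^2(2); p-value = 0.522871.
Step 6: alpha = 0.05. fail to reject H0.

H = 1.2968, df = 2, p = 0.522871, fail to reject H0.


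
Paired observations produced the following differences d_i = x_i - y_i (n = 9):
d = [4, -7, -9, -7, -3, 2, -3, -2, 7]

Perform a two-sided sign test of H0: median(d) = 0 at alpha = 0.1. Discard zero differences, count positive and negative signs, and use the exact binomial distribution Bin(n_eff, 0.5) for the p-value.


Step 1: Discard zero differences. Original n = 9; n_eff = number of nonzero differences = 9.
Nonzero differences (with sign): +4, -7, -9, -7, -3, +2, -3, -2, +7
Step 2: Count signs: positive = 3, negative = 6.
Step 3: Under H0: P(positive) = 0.5, so the number of positives S ~ Bin(9, 0.5).
Step 4: Two-sided exact p-value = sum of Bin(9,0.5) probabilities at or below the observed probability = 0.507812.
Step 5: alpha = 0.1. fail to reject H0.

n_eff = 9, pos = 3, neg = 6, p = 0.507812, fail to reject H0.


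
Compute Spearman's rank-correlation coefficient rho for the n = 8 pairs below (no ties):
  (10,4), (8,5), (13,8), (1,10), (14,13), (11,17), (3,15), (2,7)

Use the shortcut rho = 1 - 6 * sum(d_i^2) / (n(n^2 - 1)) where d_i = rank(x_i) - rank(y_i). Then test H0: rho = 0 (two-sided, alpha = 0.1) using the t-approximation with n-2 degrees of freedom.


Step 1: Rank x and y separately (midranks; no ties here).
rank(x): 10->5, 8->4, 13->7, 1->1, 14->8, 11->6, 3->3, 2->2
rank(y): 4->1, 5->2, 8->4, 10->5, 13->6, 17->8, 15->7, 7->3
Step 2: d_i = R_x(i) - R_y(i); compute d_i^2.
  (5-1)^2=16, (4-2)^2=4, (7-4)^2=9, (1-5)^2=16, (8-6)^2=4, (6-8)^2=4, (3-7)^2=16, (2-3)^2=1
sum(d^2) = 70.
Step 3: rho = 1 - 6*70 / (8*(8^2 - 1)) = 1 - 420/504 = 0.166667.
Step 4: Under H0, t = rho * sqrt((n-2)/(1-rho^2)) = 0.4140 ~ t(6).
Step 5: Two-sided p-value from the t-distribution with 6 df = 0.693239.
Step 6: alpha = 0.1. fail to reject H0.

rho = 0.1667, p = 0.693239, fail to reject H0 at alpha = 0.1.


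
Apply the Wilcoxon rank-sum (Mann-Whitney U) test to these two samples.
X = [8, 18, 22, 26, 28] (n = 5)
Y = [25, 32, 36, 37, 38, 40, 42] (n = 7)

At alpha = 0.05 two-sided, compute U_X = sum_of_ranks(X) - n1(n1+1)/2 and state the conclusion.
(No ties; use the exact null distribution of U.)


Step 1: Combine and sort all 12 observations; assign midranks.
sorted (value, group): (8,X), (18,X), (22,X), (25,Y), (26,X), (28,X), (32,Y), (36,Y), (37,Y), (38,Y), (40,Y), (42,Y)
ranks: 8->1, 18->2, 22->3, 25->4, 26->5, 28->6, 32->7, 36->8, 37->9, 38->10, 40->11, 42->12
Step 2: Rank sum for X: R1 = 1 + 2 + 3 + 5 + 6 = 17.
Step 3: U_X = R1 - n1(n1+1)/2 = 17 - 5*6/2 = 17 - 15 = 2.
       U_Y = n1*n2 - U_X = 35 - 2 = 33.
Step 4: No ties, so the exact null distribution of U (based on enumerating the C(12,5) = 792 equally likely rank assignments) gives the two-sided p-value.
Step 5: p-value = 0.010101; compare to alpha = 0.05. reject H0.

U_X = 2, p = 0.010101, reject H0 at alpha = 0.05.


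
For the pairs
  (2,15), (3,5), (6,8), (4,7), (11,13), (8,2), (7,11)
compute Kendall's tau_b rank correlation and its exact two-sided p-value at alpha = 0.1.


Step 1: Enumerate the 21 unordered pairs (i,j) with i<j and classify each by sign(x_j-x_i) * sign(y_j-y_i).
  (1,2):dx=+1,dy=-10->D; (1,3):dx=+4,dy=-7->D; (1,4):dx=+2,dy=-8->D; (1,5):dx=+9,dy=-2->D
  (1,6):dx=+6,dy=-13->D; (1,7):dx=+5,dy=-4->D; (2,3):dx=+3,dy=+3->C; (2,4):dx=+1,dy=+2->C
  (2,5):dx=+8,dy=+8->C; (2,6):dx=+5,dy=-3->D; (2,7):dx=+4,dy=+6->C; (3,4):dx=-2,dy=-1->C
  (3,5):dx=+5,dy=+5->C; (3,6):dx=+2,dy=-6->D; (3,7):dx=+1,dy=+3->C; (4,5):dx=+7,dy=+6->C
  (4,6):dx=+4,dy=-5->D; (4,7):dx=+3,dy=+4->C; (5,6):dx=-3,dy=-11->C; (5,7):dx=-4,dy=-2->C
  (6,7):dx=-1,dy=+9->D
Step 2: C = 11, D = 10, total pairs = 21.
Step 3: tau = (C - D)/(n(n-1)/2) = (11 - 10)/21 = 0.047619.
Step 4: Exact two-sided p-value (enumerate n! = 5040 permutations of y under H0): p = 1.000000.
Step 5: alpha = 0.1. fail to reject H0.

tau_b = 0.0476 (C=11, D=10), p = 1.000000, fail to reject H0.


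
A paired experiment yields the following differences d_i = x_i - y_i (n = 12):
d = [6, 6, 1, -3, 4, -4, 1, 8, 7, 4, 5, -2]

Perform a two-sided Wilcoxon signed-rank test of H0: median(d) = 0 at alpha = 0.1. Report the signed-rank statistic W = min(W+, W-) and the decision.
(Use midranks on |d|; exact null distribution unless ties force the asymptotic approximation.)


Step 1: Drop any zero differences (none here) and take |d_i|.
|d| = [6, 6, 1, 3, 4, 4, 1, 8, 7, 4, 5, 2]
Step 2: Midrank |d_i| (ties get averaged ranks).
ranks: |6|->9.5, |6|->9.5, |1|->1.5, |3|->4, |4|->6, |4|->6, |1|->1.5, |8|->12, |7|->11, |4|->6, |5|->8, |2|->3
Step 3: Attach original signs; sum ranks with positive sign and with negative sign.
W+ = 9.5 + 9.5 + 1.5 + 6 + 1.5 + 12 + 11 + 6 + 8 = 65
W- = 4 + 6 + 3 = 13
(Check: W+ + W- = 78 should equal n(n+1)/2 = 78.)
Step 4: Test statistic W = min(W+, W-) = 13.
Step 5: Ties in |d|, so use the tie-corrected normal approximation.
        E[W] = n(n+1)/4 = 12*13/4 = 39.
        Tie groups: |d|=1 (t=2), |d|=4 (t=3), |d|=6 (t=2); sum(t^3 - t) = 36.
        Var[W] = n(n+1)(2n+1)/24 - sum(t^3-t)/48 = 3900/24 - 36/48 = 161.75.
        z = (W - E[W]) / sqrt(Var[W]) = (13 - 39) / 12.7181 = -2.0443.
        Two-sided p = 2*Phi(z) = 0.040921.
Step 6: alpha = 0.1. reject H0.

W+ = 65, W- = 13, W = min = 13, p = 0.040921, reject H0.


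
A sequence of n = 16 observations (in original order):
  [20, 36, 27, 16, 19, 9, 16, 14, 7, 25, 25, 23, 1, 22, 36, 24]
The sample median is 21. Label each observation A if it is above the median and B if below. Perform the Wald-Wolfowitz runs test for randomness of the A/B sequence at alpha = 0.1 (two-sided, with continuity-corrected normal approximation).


Step 1: Compute median = 21; label A = above, B = below.
Labels in order: BAABBBBBBAAABAAA  (n_A = 8, n_B = 8)
Step 2: Count runs R = 6.
Step 3: Under H0 (random ordering), E[R] = 2*n_A*n_B/(n_A+n_B) + 1 = 2*8*8/16 + 1 = 9.0000.
        Var[R] = 2*n_A*n_B*(2*n_A*n_B - n_A - n_B) / ((n_A+n_B)^2 * (n_A+n_B-1)) = 14336/3840 = 3.7333.
        SD[R] = 1.9322.
Step 4: Continuity-corrected z = (R + 0.5 - E[R]) / SD[R] = (6 + 0.5 - 9.0000) / 1.9322 = -1.2939.
Step 5: Two-sided p-value via normal approximation = 2*(1 - Phi(|z|)) = 0.195709.
Step 6: alpha = 0.1. fail to reject H0.

R = 6, z = -1.2939, p = 0.195709, fail to reject H0.


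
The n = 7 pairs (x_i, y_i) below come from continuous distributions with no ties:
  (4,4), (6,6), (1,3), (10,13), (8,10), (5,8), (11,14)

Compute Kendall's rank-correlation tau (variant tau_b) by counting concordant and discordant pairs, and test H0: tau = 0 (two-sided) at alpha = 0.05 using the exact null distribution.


Step 1: Enumerate the 21 unordered pairs (i,j) with i<j and classify each by sign(x_j-x_i) * sign(y_j-y_i).
  (1,2):dx=+2,dy=+2->C; (1,3):dx=-3,dy=-1->C; (1,4):dx=+6,dy=+9->C; (1,5):dx=+4,dy=+6->C
  (1,6):dx=+1,dy=+4->C; (1,7):dx=+7,dy=+10->C; (2,3):dx=-5,dy=-3->C; (2,4):dx=+4,dy=+7->C
  (2,5):dx=+2,dy=+4->C; (2,6):dx=-1,dy=+2->D; (2,7):dx=+5,dy=+8->C; (3,4):dx=+9,dy=+10->C
  (3,5):dx=+7,dy=+7->C; (3,6):dx=+4,dy=+5->C; (3,7):dx=+10,dy=+11->C; (4,5):dx=-2,dy=-3->C
  (4,6):dx=-5,dy=-5->C; (4,7):dx=+1,dy=+1->C; (5,6):dx=-3,dy=-2->C; (5,7):dx=+3,dy=+4->C
  (6,7):dx=+6,dy=+6->C
Step 2: C = 20, D = 1, total pairs = 21.
Step 3: tau = (C - D)/(n(n-1)/2) = (20 - 1)/21 = 0.904762.
Step 4: Exact two-sided p-value (enumerate n! = 5040 permutations of y under H0): p = 0.002778.
Step 5: alpha = 0.05. reject H0.

tau_b = 0.9048 (C=20, D=1), p = 0.002778, reject H0.


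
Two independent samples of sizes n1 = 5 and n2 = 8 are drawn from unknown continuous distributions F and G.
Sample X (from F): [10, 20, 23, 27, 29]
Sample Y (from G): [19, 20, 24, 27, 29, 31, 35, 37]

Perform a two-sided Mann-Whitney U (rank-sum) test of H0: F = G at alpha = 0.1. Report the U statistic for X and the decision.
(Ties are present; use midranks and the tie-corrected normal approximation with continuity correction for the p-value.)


Step 1: Combine and sort all 13 observations; assign midranks.
sorted (value, group): (10,X), (19,Y), (20,X), (20,Y), (23,X), (24,Y), (27,X), (27,Y), (29,X), (29,Y), (31,Y), (35,Y), (37,Y)
ranks: 10->1, 19->2, 20->3.5, 20->3.5, 23->5, 24->6, 27->7.5, 27->7.5, 29->9.5, 29->9.5, 31->11, 35->12, 37->13
Step 2: Rank sum for X: R1 = 1 + 3.5 + 5 + 7.5 + 9.5 = 26.5.
Step 3: U_X = R1 - n1(n1+1)/2 = 26.5 - 5*6/2 = 26.5 - 15 = 11.5.
       U_Y = n1*n2 - U_X = 40 - 11.5 = 28.5.
Step 4: Ties are present, so use the tie-corrected normal approximation (with continuity correction) for the p-value.
Step 5: p-value = 0.239620; compare to alpha = 0.1. fail to reject H0.

U_X = 11.5, p = 0.239620, fail to reject H0 at alpha = 0.1.


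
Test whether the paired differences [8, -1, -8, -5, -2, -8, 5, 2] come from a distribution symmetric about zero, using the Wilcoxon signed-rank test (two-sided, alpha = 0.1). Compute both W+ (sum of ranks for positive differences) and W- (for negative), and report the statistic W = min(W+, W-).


Step 1: Drop any zero differences (none here) and take |d_i|.
|d| = [8, 1, 8, 5, 2, 8, 5, 2]
Step 2: Midrank |d_i| (ties get averaged ranks).
ranks: |8|->7, |1|->1, |8|->7, |5|->4.5, |2|->2.5, |8|->7, |5|->4.5, |2|->2.5
Step 3: Attach original signs; sum ranks with positive sign and with negative sign.
W+ = 7 + 4.5 + 2.5 = 14
W- = 1 + 7 + 4.5 + 2.5 + 7 = 22
(Check: W+ + W- = 36 should equal n(n+1)/2 = 36.)
Step 4: Test statistic W = min(W+, W-) = 14.
Step 5: Ties in |d|, so use the tie-corrected normal approximation.
        E[W] = n(n+1)/4 = 8*9/4 = 18.
        Tie groups: |d|=2 (t=2), |d|=5 (t=2), |d|=8 (t=3); sum(t^3 - t) = 36.
        Var[W] = n(n+1)(2n+1)/24 - sum(t^3-t)/48 = 1224/24 - 36/48 = 50.25.
        z = (W - E[W]) / sqrt(Var[W]) = (14 - 18) / 7.0887 = -0.5643.
        Two-sided p = 2*Phi(z) = 0.572566.
Step 6: alpha = 0.1. fail to reject H0.

W+ = 14, W- = 22, W = min = 14, p = 0.572566, fail to reject H0.


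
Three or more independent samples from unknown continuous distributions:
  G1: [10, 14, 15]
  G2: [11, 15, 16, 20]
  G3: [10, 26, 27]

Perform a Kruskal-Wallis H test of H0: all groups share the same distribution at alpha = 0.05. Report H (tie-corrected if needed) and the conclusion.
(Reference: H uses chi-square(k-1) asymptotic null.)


Step 1: Combine all N = 10 observations and assign midranks.
sorted (value, group, rank): (10,G1,1.5), (10,G3,1.5), (11,G2,3), (14,G1,4), (15,G1,5.5), (15,G2,5.5), (16,G2,7), (20,G2,8), (26,G3,9), (27,G3,10)
Step 2: Sum ranks within each group.
R_1 = 11 (n_1 = 3)
R_2 = 23.5 (n_2 = 4)
R_3 = 20.5 (n_3 = 3)
Step 3: H = 12/(N(N+1)) * sum(R_i^2/n_i) - 3(N+1)
     = 12/(10*11) * (11^2/3 + 23.5^2/4 + 20.5^2/3) - 3*11
     = 0.109091 * 318.479 - 33
     = 1.743182.
Step 4: Ties present; correction factor C = 1 - 12/(10^3 - 10) = 0.987879. Corrected H = 1.743182 / 0.987879 = 1.764571.
Step 5: Under H0, H ~ chi^2(2); p-value = 0.413836.
Step 6: alpha = 0.05. fail to reject H0.

H = 1.7646, df = 2, p = 0.413836, fail to reject H0.


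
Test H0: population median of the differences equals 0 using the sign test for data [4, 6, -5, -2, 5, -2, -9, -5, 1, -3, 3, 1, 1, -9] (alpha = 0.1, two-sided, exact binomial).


Step 1: Discard zero differences. Original n = 14; n_eff = number of nonzero differences = 14.
Nonzero differences (with sign): +4, +6, -5, -2, +5, -2, -9, -5, +1, -3, +3, +1, +1, -9
Step 2: Count signs: positive = 7, negative = 7.
Step 3: Under H0: P(positive) = 0.5, so the number of positives S ~ Bin(14, 0.5).
Step 4: Two-sided exact p-value = sum of Bin(14,0.5) probabilities at or below the observed probability = 1.000000.
Step 5: alpha = 0.1. fail to reject H0.

n_eff = 14, pos = 7, neg = 7, p = 1.000000, fail to reject H0.


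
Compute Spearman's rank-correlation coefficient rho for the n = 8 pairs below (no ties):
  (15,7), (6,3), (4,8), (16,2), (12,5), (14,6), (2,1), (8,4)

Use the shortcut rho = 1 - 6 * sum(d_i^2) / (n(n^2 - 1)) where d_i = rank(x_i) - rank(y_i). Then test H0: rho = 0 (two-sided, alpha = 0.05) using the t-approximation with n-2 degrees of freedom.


Step 1: Rank x and y separately (midranks; no ties here).
rank(x): 15->7, 6->3, 4->2, 16->8, 12->5, 14->6, 2->1, 8->4
rank(y): 7->7, 3->3, 8->8, 2->2, 5->5, 6->6, 1->1, 4->4
Step 2: d_i = R_x(i) - R_y(i); compute d_i^2.
  (7-7)^2=0, (3-3)^2=0, (2-8)^2=36, (8-2)^2=36, (5-5)^2=0, (6-6)^2=0, (1-1)^2=0, (4-4)^2=0
sum(d^2) = 72.
Step 3: rho = 1 - 6*72 / (8*(8^2 - 1)) = 1 - 432/504 = 0.142857.
Step 4: Under H0, t = rho * sqrt((n-2)/(1-rho^2)) = 0.3536 ~ t(6).
Step 5: Two-sided p-value from the t-distribution with 6 df = 0.735765.
Step 6: alpha = 0.05. fail to reject H0.

rho = 0.1429, p = 0.735765, fail to reject H0 at alpha = 0.05.
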